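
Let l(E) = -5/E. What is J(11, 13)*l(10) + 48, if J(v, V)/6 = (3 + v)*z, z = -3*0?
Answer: 48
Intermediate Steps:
z = 0
J(v, V) = 0 (J(v, V) = 6*((3 + v)*0) = 6*0 = 0)
J(11, 13)*l(10) + 48 = 0*(-5/10) + 48 = 0*(-5*⅒) + 48 = 0*(-½) + 48 = 0 + 48 = 48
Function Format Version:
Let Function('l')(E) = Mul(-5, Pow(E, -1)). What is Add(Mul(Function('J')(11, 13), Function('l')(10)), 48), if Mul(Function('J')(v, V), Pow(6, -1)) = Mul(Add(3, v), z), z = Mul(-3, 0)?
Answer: 48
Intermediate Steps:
z = 0
Function('J')(v, V) = 0 (Function('J')(v, V) = Mul(6, Mul(Add(3, v), 0)) = Mul(6, 0) = 0)
Add(Mul(Function('J')(11, 13), Function('l')(10)), 48) = Add(Mul(0, Mul(-5, Pow(10, -1))), 48) = Add(Mul(0, Mul(-5, Rational(1, 10))), 48) = Add(Mul(0, Rational(-1, 2)), 48) = Add(0, 48) = 48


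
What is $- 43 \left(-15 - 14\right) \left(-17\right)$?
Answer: $-21199$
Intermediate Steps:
$- 43 \left(-15 - 14\right) \left(-17\right) = \left(-43\right) \left(-29\right) \left(-17\right) = 1247 \left(-17\right) = -21199$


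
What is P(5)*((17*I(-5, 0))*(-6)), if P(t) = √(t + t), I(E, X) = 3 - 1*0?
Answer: -306*√10 ≈ -967.66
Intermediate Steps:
I(E, X) = 3 (I(E, X) = 3 + 0 = 3)
P(t) = √2*√t (P(t) = √(2*t) = √2*√t)
P(5)*((17*I(-5, 0))*(-6)) = (√2*√5)*((17*3)*(-6)) = √10*(51*(-6)) = √10*(-306) = -306*√10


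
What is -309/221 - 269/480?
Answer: -207769/106080 ≈ -1.9586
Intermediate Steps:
-309/221 - 269/480 = -207769/106080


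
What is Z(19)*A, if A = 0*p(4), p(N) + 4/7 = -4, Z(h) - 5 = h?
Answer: 0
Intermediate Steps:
Z(h) = 5 + h
p(N) = -32/7 (p(N) = -4/7 - 4 = -32/7)
A = 0 (A = 0*(-32/7) = 0)
Z(19)*A = (5 + 19)*0 = 24*0 = 0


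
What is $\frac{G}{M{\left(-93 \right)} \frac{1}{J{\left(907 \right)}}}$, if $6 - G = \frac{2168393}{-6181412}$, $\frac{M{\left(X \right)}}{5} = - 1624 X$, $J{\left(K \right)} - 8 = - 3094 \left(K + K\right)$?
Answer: $- \frac{126626131533}{2682732808} \approx -47.2$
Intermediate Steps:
$J{\left(K \right)} = 8 - 6188 K$ ($J{\left(K \right)} = 8 - 3094 \left(K + K\right) = 8 - 3094 \cdot 2 K = 8 - 6188 K$)
$M{\left(X \right)} = - 8120 X$ ($M{\left(X \right)} = 5 \left(- 1624 X\right) = - 8120 X$)
$G = \frac{39256865}{6181412}$ ($G = 6 - \frac{2168393}{-6181412} = 6 - 2168393 \left(- \frac{1}{6181412}\right) = 6 - - \frac{2168393}{6181412} = 6 + \frac{2168393}{6181412} = \frac{39256865}{6181412} \approx 6.3508$)
$\frac{G}{M{\left(-93 \right)} \frac{1}{J{\left(907 \right)}}} = \frac{39256865}{6181412 \frac{\left(-8120\right) \left(-93\right)}{8 - 5612516}} = \frac{39256865}{6181412 \frac{755160}{8 - 5612516}} = \frac{39256865}{6181412 \frac{755160}{-5612508}} = \frac{39256865}{6181412 \cdot 755160 \left(- \frac{1}{5612508}\right)} = \frac{39256865}{6181412 \left(- \frac{62930}{467709}\right)} = \frac{39256865}{6181412} \left(- \frac{467709}{62930}\right) = - \frac{126626131533}{2682732808}$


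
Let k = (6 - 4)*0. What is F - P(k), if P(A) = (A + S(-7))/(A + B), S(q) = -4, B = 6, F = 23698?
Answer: 71096/3 ≈ 23699.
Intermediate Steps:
k = 0 (k = 2*0 = 0)
P(A) = (-4 + A)/(6 + A) (P(A) = (A - 4)/(A + 6) = (-4 + A)/(6 + A))
F - P(k) = 23698 - (-4 + 0)/(6 + 0) = 23698 - (-4)/6 = 23698 - 1*(-⅔) = 23698 + ⅔ = 71096/3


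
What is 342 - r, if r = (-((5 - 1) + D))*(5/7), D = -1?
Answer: 2409/7 ≈ 344.14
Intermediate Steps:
r = -15/7 (r = (-((5 - 1) - 1))*(5/7) = (-(4 - 1))*(5*(⅐)) = -1*3*(5/7) = -3*5/7 = -15/7 ≈ -2.1429)
342 - r = 342 - 1*(-15/7) = 342 + 15/7 = 2409/7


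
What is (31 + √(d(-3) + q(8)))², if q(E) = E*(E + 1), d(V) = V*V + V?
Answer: (31 + √78)² ≈ 1586.6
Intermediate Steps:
d(V) = V + V² (d(V) = V² + V = V + V²)
q(E) = E*(1 + E)
(31 + √(d(-3) + q(8)))² = (31 + √(-3*(1 - 3) + 8*(1 + 8)))² = (31 + √(-3*(-2) + 8*9))² = (31 + √(6 + 72))² = (31 + √78)²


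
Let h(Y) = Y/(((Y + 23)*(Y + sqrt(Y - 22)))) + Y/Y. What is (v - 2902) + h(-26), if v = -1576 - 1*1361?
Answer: -3170203/543 - 26*I*sqrt(3)/543 ≈ -5838.3 - 0.082934*I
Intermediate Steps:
v = -2937 (v = -1576 - 1361 = -2937)
h(Y) = 1 + Y/((23 + Y)*(Y + sqrt(-22 + Y))) (h(Y) = Y/(((23 + Y)*(Y + sqrt(-22 + Y)))) + 1 = Y*(1/((23 + Y)*(Y + sqrt(-22 + Y)))) + 1 = Y/((23 + Y)*(Y + sqrt(-22 + Y))) + 1 = 1 + Y/((23 + Y)*(Y + sqrt(-22 + Y))))
(v - 2902) + h(-26) = (-2937 - 2902) + ((-26)**2 + 23*sqrt(-22 - 26) + 24*(-26) - 26*sqrt(-22 - 26))/((-26)**2 + 23*(-26) + 23*sqrt(-22 - 26) - 26*sqrt(-22 - 26)) = -5839 + (676 + 23*sqrt(-48) - 624 - 104*I*sqrt(3))/(676 - 598 + 23*sqrt(-48) - 104*I*sqrt(3)) = -5839 + (676 + 23*(4*I*sqrt(3)) - 624 - 104*I*sqrt(3))/(676 - 598 + 23*(4*I*sqrt(3)) - 104*I*sqrt(3)) = -5839 + (676 + 92*I*sqrt(3) - 624 - 104*I*sqrt(3))/(676 - 598 + 92*I*sqrt(3) - 104*I*sqrt(3)) = -5839 + (52 - 12*I*sqrt(3))/(78 - 12*I*sqrt(3))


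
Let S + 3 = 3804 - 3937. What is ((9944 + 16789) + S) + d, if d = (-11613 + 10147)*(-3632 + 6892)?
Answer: -4752563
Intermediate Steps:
S = -136 (S = -3 + (3804 - 3937) = -3 - 133 = -136)
d = -4779160 (d = -1466*3260 = -4779160)
((9944 + 16789) + S) + d = ((9944 + 16789) - 136) - 4779160 = (26733 - 136) - 4779160 = 26597 - 4779160 = -4752563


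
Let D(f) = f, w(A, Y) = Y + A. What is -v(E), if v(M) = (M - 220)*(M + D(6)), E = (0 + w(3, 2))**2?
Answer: 6045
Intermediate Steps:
w(A, Y) = A + Y
E = 25 (E = (0 + (3 + 2))**2 = (0 + 5)**2 = 5**2 = 25)
v(M) = (-220 + M)*(6 + M) (v(M) = (M - 220)*(M + 6) = (-220 + M)*(6 + M))
-v(E) = -(-1320 + 25**2 - 214*25) = -(-1320 + 625 - 5350) = -1*(-6045) = 6045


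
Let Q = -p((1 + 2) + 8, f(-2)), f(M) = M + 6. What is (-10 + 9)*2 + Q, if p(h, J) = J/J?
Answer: -3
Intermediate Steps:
f(M) = 6 + M
p(h, J) = 1
Q = -1 (Q = -1*1 = -1)
(-10 + 9)*2 + Q = (-10 + 9)*2 - 1 = -1*2 - 1 = -2 - 1 = -3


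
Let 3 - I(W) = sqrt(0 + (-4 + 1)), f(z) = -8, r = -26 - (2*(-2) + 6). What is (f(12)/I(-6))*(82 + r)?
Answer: -108 - 36*I*sqrt(3) ≈ -108.0 - 62.354*I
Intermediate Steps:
r = -28 (r = -26 - (-4 + 6) = -26 - 1*2 = -26 - 2 = -28)
I(W) = 3 - I*sqrt(3) (I(W) = 3 - sqrt(0 + (-4 + 1)) = 3 - sqrt(0 - 3) = 3 - sqrt(-3) = 3 - I*sqrt(3))
(f(12)/I(-6))*(82 + r) = (-8/(3 - I*sqrt(3)))*(82 - 28) = -8/(3 - I*sqrt(3))*54 = -432/(3 - I*sqrt(3))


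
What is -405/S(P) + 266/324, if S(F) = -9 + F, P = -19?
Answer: 34667/2268 ≈ 15.285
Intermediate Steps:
-405/S(P) + 266/324 = -405/(-9 - 19) + 266/324 = -405/(-28) + 266*(1/324) = -405*(-1/28) + 133/162 = 405/28 + 133/162 = 34667/2268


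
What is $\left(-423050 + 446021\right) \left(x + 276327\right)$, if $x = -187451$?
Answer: $2041570596$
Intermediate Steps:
$\left(-423050 + 446021\right) \left(x + 276327\right) = \left(-423050 + 446021\right) \left(-187451 + 276327\right) = 22971 \cdot 88876 = 2041570596$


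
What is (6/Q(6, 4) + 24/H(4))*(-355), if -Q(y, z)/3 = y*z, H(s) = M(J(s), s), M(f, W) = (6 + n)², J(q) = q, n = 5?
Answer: -59285/1452 ≈ -40.830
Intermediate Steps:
M(f, W) = 121 (M(f, W) = (6 + 5)² = 11² = 121)
H(s) = 121
Q(y, z) = -3*y*z
(6/Q(6, 4) + 24/H(4))*(-355) = (6/((-3*6*4)) + 24/121)*(-355) = (6/(-72) + 24*(1/121))*(-355) = (6*(-1/72) + 24/121)*(-355) = (-1/12 + 24/121)*(-355) = (167/1452)*(-355) = -59285/1452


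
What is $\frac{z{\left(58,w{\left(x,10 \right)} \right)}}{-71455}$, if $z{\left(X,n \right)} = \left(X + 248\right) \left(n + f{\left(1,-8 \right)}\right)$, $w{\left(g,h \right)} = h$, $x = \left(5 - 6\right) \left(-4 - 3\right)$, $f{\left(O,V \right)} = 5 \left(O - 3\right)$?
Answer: $0$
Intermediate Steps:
$f{\left(O,V \right)} = -15 + 5 O$ ($f{\left(O,V \right)} = 5 \left(-3 + O\right) = -15 + 5 O$)
$x = 7$ ($x = \left(-1\right) \left(-7\right) = 7$)
$z{\left(X,n \right)} = \left(-10 + n\right) \left(248 + X\right)$ ($z{\left(X,n \right)} = \left(X + 248\right) \left(n + \left(-15 + 5 \cdot 1\right)\right) = \left(248 + X\right) \left(n + \left(-15 + 5\right)\right) = \left(248 + X\right) \left(n - 10\right) = \left(248 + X\right) \left(-10 + n\right) = \left(-10 + n\right) \left(248 + X\right)$)
$\frac{z{\left(58,w{\left(x,10 \right)} \right)}}{-71455} = \frac{-2480 - 580 + 248 \cdot 10 + 58 \cdot 10}{-71455} = \left(-2480 - 580 + 2480 + 580\right) \left(- \frac{1}{71455}\right) = 0 \left(- \frac{1}{71455}\right) = 0$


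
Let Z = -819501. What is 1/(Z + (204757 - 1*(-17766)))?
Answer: -1/596978 ≈ -1.6751e-6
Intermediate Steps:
1/(Z + (204757 - 1*(-17766))) = 1/(-819501 + (204757 - 1*(-17766))) = 1/(-819501 + (204757 + 17766)) = 1/(-819501 + 222523) = 1/(-596978) = -1/596978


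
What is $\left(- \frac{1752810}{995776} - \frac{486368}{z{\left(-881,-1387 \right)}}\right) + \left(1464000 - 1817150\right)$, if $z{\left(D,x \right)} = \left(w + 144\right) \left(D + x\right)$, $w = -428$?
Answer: $- \frac{7078404395065909}{20043477216} \approx -3.5315 \cdot 10^{5}$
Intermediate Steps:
$z{\left(D,x \right)} = - 284 D - 284 x$ ($z{\left(D,x \right)} = \left(-428 + 144\right) \left(D + x\right) = - 284 \left(D + x\right) = - 284 D - 284 x$)
$\left(- \frac{1752810}{995776} - \frac{486368}{z{\left(-881,-1387 \right)}}\right) + \left(1464000 - 1817150\right) = \left(- \frac{1752810}{995776} - \frac{486368}{\left(-284\right) \left(-881\right) - -393908}\right) + \left(1464000 - 1817150\right) = \left(\left(-1752810\right) \frac{1}{995776} - \frac{486368}{250204 + 393908}\right) - 353150 = \left(- \frac{876405}{497888} - \frac{486368}{644112}\right) - 353150 = \left(- \frac{876405}{497888} - \frac{30398}{40257}\right) - 353150 = - \frac{50416235509}{20043477216} - 353150 = - \frac{7078404395065909}{20043477216}$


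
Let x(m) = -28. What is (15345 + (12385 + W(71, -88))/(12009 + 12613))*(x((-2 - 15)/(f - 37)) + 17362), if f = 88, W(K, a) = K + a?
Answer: 3274712914986/12311 ≈ 2.6600e+8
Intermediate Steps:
(15345 + (12385 + W(71, -88))/(12009 + 12613))*(x((-2 - 15)/(f - 37)) + 17362) = (15345 + (12385 + (71 - 88))/(12009 + 12613))*(-28 + 17362) = (15345 + (12385 - 17)/24622)*17334 = (15345 + 12368*(1/24622))*17334 = (15345 + 6184/12311)*17334 = (188918479/12311)*17334 = 3274712914986/12311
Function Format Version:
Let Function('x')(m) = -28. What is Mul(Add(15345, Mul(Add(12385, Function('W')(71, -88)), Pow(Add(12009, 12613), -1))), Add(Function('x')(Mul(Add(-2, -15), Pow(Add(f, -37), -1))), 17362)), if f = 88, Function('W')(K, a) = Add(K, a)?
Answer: Rational(3274712914986, 12311) ≈ 2.6600e+8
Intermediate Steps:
Mul(Add(15345, Mul(Add(12385, Function('W')(71, -88)), Pow(Add(12009, 12613), -1))), Add(Function('x')(Mul(Add(-2, -15), Pow(Add(f, -37), -1))), 17362)) = Mul(Add(15345, Mul(Add(12385, Add(71, -88)), Pow(Add(12009, 12613), -1))), Add(-28, 17362)) = Mul(Add(15345, Mul(Add(12385, -17), Pow(24622, -1))), 17334) = Mul(Add(15345, Mul(12368, Rational(1, 24622))), 17334) = Mul(Add(15345, Rational(6184, 12311)), 17334) = Mul(Rational(188918479, 12311), 17334) = Rational(3274712914986, 12311)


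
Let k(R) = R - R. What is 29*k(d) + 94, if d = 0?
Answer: 94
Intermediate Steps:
k(R) = 0
29*k(d) + 94 = 29*0 + 94 = 0 + 94 = 94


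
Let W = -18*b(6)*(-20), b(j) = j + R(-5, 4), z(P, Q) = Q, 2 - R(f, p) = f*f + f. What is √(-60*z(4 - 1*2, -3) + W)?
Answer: 6*I*√115 ≈ 64.343*I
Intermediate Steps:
R(f, p) = 2 - f - f² (R(f, p) = 2 - (f*f + f) = 2 - (f² + f) = 2 - (f + f²) = 2 + (-f - f²) = 2 - f - f²)
b(j) = -18 + j (b(j) = j + (2 - 1*(-5) - 1*(-5)²) = j + (2 + 5 - 1*25) = j + (2 + 5 - 25) = j - 18 = -18 + j)
W = -4320 (W = -18*(-18 + 6)*(-20) = -18*(-12)*(-20) = 216*(-20) = -4320)
√(-60*z(4 - 1*2, -3) + W) = √(-60*(-3) - 4320) = √(180 - 4320) = √(-4140) = 6*I*√115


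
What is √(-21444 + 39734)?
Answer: √18290 ≈ 135.24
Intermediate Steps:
√(-21444 + 39734) = √18290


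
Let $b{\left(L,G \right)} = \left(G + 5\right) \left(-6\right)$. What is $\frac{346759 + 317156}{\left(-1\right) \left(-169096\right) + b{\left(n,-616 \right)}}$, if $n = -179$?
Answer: $\frac{663915}{172762} \approx 3.8429$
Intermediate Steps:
$b{\left(L,G \right)} = -30 - 6 G$ ($b{\left(L,G \right)} = \left(5 + G\right) \left(-6\right) = -30 - 6 G$)
$\frac{346759 + 317156}{\left(-1\right) \left(-169096\right) + b{\left(n,-616 \right)}} = \frac{346759 + 317156}{\left(-1\right) \left(-169096\right) - -3666} = \frac{663915}{169096 + \left(-30 + 3696\right)} = \frac{663915}{169096 + 3666} = \frac{663915}{172762}$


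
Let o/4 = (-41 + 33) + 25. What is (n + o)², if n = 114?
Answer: 33124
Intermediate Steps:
o = 68 (o = 4*((-41 + 33) + 25) = 4*(-8 + 25) = 4*17 = 68)
(n + o)² = (114 + 68)² = 182² = 33124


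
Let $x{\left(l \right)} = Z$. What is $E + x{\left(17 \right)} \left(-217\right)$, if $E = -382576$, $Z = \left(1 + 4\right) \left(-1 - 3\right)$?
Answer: $-378236$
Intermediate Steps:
$Z = -20$ ($Z = 5 \left(-4\right) = -20$)
$x{\left(l \right)} = -20$
$E + x{\left(17 \right)} \left(-217\right) = -382576 - -4340 = -382576 + 4340 = -378236$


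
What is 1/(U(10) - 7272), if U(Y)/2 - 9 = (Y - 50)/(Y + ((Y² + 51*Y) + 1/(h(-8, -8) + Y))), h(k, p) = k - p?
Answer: -6201/44982854 ≈ -0.00013785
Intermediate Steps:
U(Y) = 18 + 2*(-50 + Y)/(1/Y + Y² + 52*Y) (U(Y) = 18 + 2*((Y - 50)/(Y + ((Y² + 51*Y) + 1/((-8 - 1*(-8)) + Y)))) = 18 + 2*((-50 + Y)/(Y + ((Y² + 51*Y) + 1/((-8 + 8) + Y)))) = 18 + 2*((-50 + Y)/(Y + ((Y² + 51*Y) + 1/(0 + Y)))) = 18 + 2*((-50 + Y)/(Y + ((Y² + 51*Y) + 1/Y))) = 18 + 2*((-50 + Y)/(Y + (1/Y + Y² + 51*Y))) = 18 + 2*((-50 + Y)/(1/Y + Y² + 52*Y)) = 18 + 2*(-50 + Y)/(1/Y + Y² + 52*Y))
1/(U(10) - 7272) = 1/(2*(9 - 50*10 + 9*10³ + 469*10²)/(1 + 10³ + 52*10²) - 7272) = 1/(2*(9 - 500 + 9*1000 + 469*100)/(1 + 1000 + 52*100) - 7272) = 1/(2*(9 - 500 + 9000 + 46900)/(1 + 1000 + 5200) - 7272) = 1/(2*55409/6201 - 7272) = 1/(2*(1/6201)*55409 - 7272) = 1/(110818/6201 - 7272) = 1/(-44982854/6201) = -6201/44982854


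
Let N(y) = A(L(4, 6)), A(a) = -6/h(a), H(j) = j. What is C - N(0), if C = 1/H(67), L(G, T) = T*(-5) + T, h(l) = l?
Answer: -63/268 ≈ -0.23507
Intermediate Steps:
L(G, T) = -4*T (L(G, T) = -5*T + T = -4*T)
A(a) = -6/a
N(y) = 1/4 (N(y) = -6/((-4*6)) = -6/(-24) = -6*(-1/24) = 1/4)
C = 1/67 ≈ 0.014925
C - N(0) = 1/67 - 1*1/4 = 1/67 - 1/4 = -63/268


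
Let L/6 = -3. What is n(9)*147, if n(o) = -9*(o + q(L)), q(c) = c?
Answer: 11907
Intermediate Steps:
L = -18 (L = 6*(-3) = -18)
n(o) = 162 - 9*o (n(o) = -9*(o - 18) = -9*(-18 + o) = 162 - 9*o)
n(9)*147 = (162 - 9*9)*147 = (162 - 81)*147 = 81*147 = 11907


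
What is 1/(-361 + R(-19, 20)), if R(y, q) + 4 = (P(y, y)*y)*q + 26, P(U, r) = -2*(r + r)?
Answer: -1/29219 ≈ -3.4224e-5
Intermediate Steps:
P(U, r) = -4*r
R(y, q) = 22 - 4*q*y² (R(y, q) = -4 + (((-4*y)*y)*q + 26) = -4 + ((-4*y²)*q + 26) = -4 + (-4*q*y² + 26) = -4 + (26 - 4*q*y²) = 22 - 4*q*y²)
1/(-361 + R(-19, 20)) = 1/(-361 + (22 - 4*20*(-19)²)) = 1/(-361 + (22 - 4*20*361)) = 1/(-361 + (22 - 28880)) = 1/(-361 - 28858) = 1/(-29219) = -1/29219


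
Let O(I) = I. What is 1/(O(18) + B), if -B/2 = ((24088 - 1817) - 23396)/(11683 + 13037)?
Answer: 824/14907 ≈ 0.055276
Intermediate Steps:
B = 75/824 (B = -2*((24088 - 1817) - 23396)/(11683 + 13037) = -2*(22271 - 23396)/24720 = -(-2250)/24720 = -2*(-75/1648) = 75/824 ≈ 0.091019)
1/(O(18) + B) = 1/(18 + 75/824) = 1/(14907/824) = 824/14907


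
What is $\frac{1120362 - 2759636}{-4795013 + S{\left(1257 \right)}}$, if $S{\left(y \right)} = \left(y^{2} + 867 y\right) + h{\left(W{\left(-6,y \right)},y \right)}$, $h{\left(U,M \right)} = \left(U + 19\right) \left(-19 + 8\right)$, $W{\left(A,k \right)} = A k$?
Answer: $\frac{819637}{1021196} \approx 0.80262$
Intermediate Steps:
$h{\left(U,M \right)} = -209 - 11 U$ ($h{\left(U,M \right)} = \left(19 + U\right) \left(-11\right) = -209 - 11 U$)
$S{\left(y \right)} = -209 + y^{2} + 933 y$ ($S{\left(y \right)} = \left(y^{2} + 867 y\right) - \left(209 + 11 \left(- 6 y\right)\right) = \left(y^{2} + 867 y\right) + \left(-209 + 66 y\right) = -209 + y^{2} + 933 y$)
$\frac{1120362 - 2759636}{-4795013 + S{\left(1257 \right)}} = \frac{1120362 - 2759636}{-4795013 + \left(-209 + 1257^{2} + 933 \cdot 1257\right)} = - \frac{1639274}{-4795013 + \left(-209 + 1580049 + 1172781\right)} = - \frac{1639274}{-4795013 + 2752621} = - \frac{1639274}{-2042392} = \left(-1639274\right) \left(- \frac{1}{2042392}\right) = \frac{819637}{1021196}$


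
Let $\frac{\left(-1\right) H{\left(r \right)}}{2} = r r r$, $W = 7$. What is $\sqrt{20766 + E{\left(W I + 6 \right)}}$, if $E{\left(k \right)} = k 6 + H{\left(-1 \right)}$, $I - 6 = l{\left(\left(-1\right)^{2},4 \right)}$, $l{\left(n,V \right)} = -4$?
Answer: $2 \sqrt{5222} \approx 144.53$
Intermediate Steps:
$H{\left(r \right)} = - 2 r^{3}$ ($H{\left(r \right)} = - 2 r r r = - 2 r^{2} r = - 2 r^{3}$)
$I = 2$ ($I = 6 - 4 = 2$)
$E{\left(k \right)} = 2 + 6 k$ ($E{\left(k \right)} = k 6 - 2 \left(-1\right)^{3} = 6 k - -2 = 6 k + 2 = 2 + 6 k$)
$\sqrt{20766 + E{\left(W I + 6 \right)}} = \sqrt{20766 + \left(2 + 6 \left(7 \cdot 2 + 6\right)\right)} = \sqrt{20766 + \left(2 + 6 \left(14 + 6\right)\right)} = \sqrt{20766 + \left(2 + 6 \cdot 20\right)} = \sqrt{20766 + \left(2 + 120\right)} = \sqrt{20766 + 122} = \sqrt{20888} = 2 \sqrt{5222}$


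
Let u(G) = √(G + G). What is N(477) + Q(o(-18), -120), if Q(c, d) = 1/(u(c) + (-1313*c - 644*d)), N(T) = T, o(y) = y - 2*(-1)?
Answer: 288004585865/603783186 - I*√2/2415132744 ≈ 477.0 - 5.8556e-10*I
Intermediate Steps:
o(y) = 2 + y (o(y) = y + 2 = 2 + y)
u(G) = √2*√G (u(G) = √(2*G) = √2*√G)
Q(c, d) = 1/(-1313*c - 644*d + √2*√c) (Q(c, d) = 1/(√2*√c + (-1313*c - 644*d)) = 1/(-1313*c - 644*d + √2*√c))
N(477) + Q(o(-18), -120) = 477 - 1/(644*(-120) + 1313*(2 - 18) - √2*√(2 - 18)) = 477 - 1/(-77280 + 1313*(-16) - √2*√(-16)) = 477 - 1/(-77280 - 21008 - √2*4*I) = 477 - 1/(-77280 - 21008 - 4*I*√2) = 477 - 1/(-98288 - 4*I*√2)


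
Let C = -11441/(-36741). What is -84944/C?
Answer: -3120927504/11441 ≈ -2.7278e+5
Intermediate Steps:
C = 11441/36741 (C = -11441*(-1/36741) = 11441/36741 ≈ 0.31140)
-84944/C = -84944/11441/36741 = -84944*36741/11441 = -3120927504/11441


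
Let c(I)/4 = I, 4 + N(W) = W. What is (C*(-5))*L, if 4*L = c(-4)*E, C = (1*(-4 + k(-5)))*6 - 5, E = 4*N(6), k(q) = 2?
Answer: -2720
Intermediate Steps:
N(W) = -4 + W
c(I) = 4*I
E = 8 (E = 4*(-4 + 6) = 4*2 = 8)
C = -17 (C = (1*(-4 + 2))*6 - 5 = (1*(-2))*6 - 5 = -2*6 - 5 = -12 - 5 = -17)
L = -32 (L = ((4*(-4))*8)/4 = (-16*8)/4 = (¼)*(-128) = -32)
(C*(-5))*L = -17*(-5)*(-32) = 85*(-32) = -2720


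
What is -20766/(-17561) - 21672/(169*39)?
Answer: -81237762/38581517 ≈ -2.1056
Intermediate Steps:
-20766/(-17561) - 21672/(169*39) = -20766*(-1/17561) - 21672/6591 = 20766/17561 - 21672*1/6591 = 20766/17561 - 7224/2197 = -81237762/38581517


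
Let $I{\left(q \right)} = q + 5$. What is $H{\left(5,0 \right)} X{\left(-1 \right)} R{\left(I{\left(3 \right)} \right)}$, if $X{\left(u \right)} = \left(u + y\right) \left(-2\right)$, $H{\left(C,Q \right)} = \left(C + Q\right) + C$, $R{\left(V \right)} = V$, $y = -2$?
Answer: $480$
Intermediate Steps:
$I{\left(q \right)} = 5 + q$
$H{\left(C,Q \right)} = Q + 2 C$
$X{\left(u \right)} = 4 - 2 u$ ($X{\left(u \right)} = \left(u - 2\right) \left(-2\right) = \left(-2 + u\right) \left(-2\right) = 4 - 2 u$)
$H{\left(5,0 \right)} X{\left(-1 \right)} R{\left(I{\left(3 \right)} \right)} = \left(0 + 2 \cdot 5\right) \left(4 - -2\right) \left(5 + 3\right) = \left(0 + 10\right) \left(4 + 2\right) 8 = 10 \cdot 6 \cdot 8 = 60 \cdot 8 = 480$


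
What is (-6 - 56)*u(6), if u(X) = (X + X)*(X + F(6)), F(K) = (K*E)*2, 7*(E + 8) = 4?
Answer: 433008/7 ≈ 61858.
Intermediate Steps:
E = -52/7 (E = -8 + (1/7)*4 = -8 + 4/7 = -52/7 ≈ -7.4286)
F(K) = -104*K/7 (F(K) = (K*(-52/7))*2 = -52*K/7*2 = -104*K/7)
u(X) = 2*X*(-624/7 + X) (u(X) = (X + X)*(X - 104/7*6) = (2*X)*(X - 624/7) = (2*X)*(-624/7 + X) = 2*X*(-624/7 + X))
(-6 - 56)*u(6) = (-6 - 56)*((2/7)*6*(-624 + 7*6)) = -124*6*(-624 + 42)/7 = -124*6*(-582)/7 = -62*(-6984/7) = 433008/7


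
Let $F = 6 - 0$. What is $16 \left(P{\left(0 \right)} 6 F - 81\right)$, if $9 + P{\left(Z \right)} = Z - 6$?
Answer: $-9936$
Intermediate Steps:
$P{\left(Z \right)} = -15 + Z$ ($P{\left(Z \right)} = -9 + \left(Z - 6\right) = -9 + \left(-6 + Z\right) = -15 + Z$)
$F = 6$ ($F = 6 + 0 = 6$)
$16 \left(P{\left(0 \right)} 6 F - 81\right) = 16 \left(\left(-15 + 0\right) 6 \cdot 6 - 81\right) = 16 \left(\left(-15\right) 6 \cdot 6 - 81\right) = 16 \left(\left(-90\right) 6 - 81\right) = 16 \left(-540 - 81\right) = 16 \left(-621\right) = -9936$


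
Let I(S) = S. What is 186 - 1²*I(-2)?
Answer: 188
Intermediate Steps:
186 - 1²*I(-2) = 186 - 1²*(-2) = 186 - (-2) = 186 - 1*(-2) = 186 + 2 = 188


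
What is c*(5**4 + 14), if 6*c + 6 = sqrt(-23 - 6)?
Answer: -639 + 213*I*sqrt(29)/2 ≈ -639.0 + 573.52*I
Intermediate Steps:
c = -1 + I*sqrt(29)/6 (c = -1 + sqrt(-23 - 6)/6 = -1 + sqrt(-29)/6 = -1 + (I*sqrt(29))/6 = -1 + I*sqrt(29)/6 ≈ -1.0 + 0.89753*I)
c*(5**4 + 14) = (-1 + I*sqrt(29)/6)*(5**4 + 14) = (-1 + I*sqrt(29)/6)*(625 + 14) = (-1 + I*sqrt(29)/6)*639 = -639 + 213*I*sqrt(29)/2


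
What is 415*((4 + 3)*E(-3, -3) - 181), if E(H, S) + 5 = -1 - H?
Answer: -83830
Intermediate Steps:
E(H, S) = -6 - H (E(H, S) = -5 + (-1 - H) = -6 - H)
415*((4 + 3)*E(-3, -3) - 181) = 415*((4 + 3)*(-6 - 1*(-3)) - 181) = 415*(7*(-6 + 3) - 181) = 415*(7*(-3) - 181) = 415*(-21 - 181) = 415*(-202) = -83830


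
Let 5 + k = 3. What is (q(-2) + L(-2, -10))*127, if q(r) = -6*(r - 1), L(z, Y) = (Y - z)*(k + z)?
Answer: 6350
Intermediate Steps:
k = -2 (k = -5 + 3 = -2)
L(z, Y) = (-2 + z)*(Y - z) (L(z, Y) = (Y - z)*(-2 + z) = (-2 + z)*(Y - z))
q(r) = 6 - 6*r (q(r) = -6*(-1 + r) = 6 - 6*r)
(q(-2) + L(-2, -10))*127 = ((6 - 6*(-2)) + (-1*(-2)**2 - 2*(-10) + 2*(-2) - 10*(-2)))*127 = ((6 + 12) + (-1*4 + 20 - 4 + 20))*127 = (18 + (-4 + 20 - 4 + 20))*127 = (18 + 32)*127 = 50*127 = 6350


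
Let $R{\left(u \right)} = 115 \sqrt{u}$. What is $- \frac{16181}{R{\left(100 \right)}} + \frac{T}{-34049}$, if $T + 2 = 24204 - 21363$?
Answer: $- \frac{554211719}{39156350} \approx -14.154$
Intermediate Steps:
$T = 2839$ ($T = -2 + \left(24204 - 21363\right) = -2 + 2841 = 2839$)
$- \frac{16181}{R{\left(100 \right)}} + \frac{T}{-34049} = - \frac{16181}{115 \sqrt{100}} + \frac{2839}{-34049} = - \frac{16181}{115 \cdot 10} + 2839 \left(- \frac{1}{34049}\right) = - \frac{16181}{1150} - \frac{2839}{34049} = - \frac{554211719}{39156350}$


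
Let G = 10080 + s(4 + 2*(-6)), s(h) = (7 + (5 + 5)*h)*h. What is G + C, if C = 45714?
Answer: 56378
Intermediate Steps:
s(h) = h*(7 + 10*h) (s(h) = (7 + 10*h)*h = h*(7 + 10*h))
G = 10664 (G = 10080 + (4 + 2*(-6))*(7 + 10*(4 + 2*(-6))) = 10080 + (4 - 12)*(7 + 10*(4 - 12)) = 10080 - 8*(7 + 10*(-8)) = 10080 - 8*(7 - 80) = 10080 - 8*(-73) = 10080 + 584 = 10664)
G + C = 10664 + 45714 = 56378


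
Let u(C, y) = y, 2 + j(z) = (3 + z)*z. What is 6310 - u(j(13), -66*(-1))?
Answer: 6244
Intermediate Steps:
j(z) = -2 + z*(3 + z) (j(z) = -2 + (3 + z)*z = -2 + z*(3 + z))
6310 - u(j(13), -66*(-1)) = 6310 - (-66)*(-1) = 6310 - 1*66 = 6310 - 66 = 6244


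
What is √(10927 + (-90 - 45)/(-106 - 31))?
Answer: √205107358/137 ≈ 104.54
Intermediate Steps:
√(10927 + (-90 - 45)/(-106 - 31)) = √(10927 - 135/(-137)) = √(10927 - 1/137*(-135)) = √(10927 + 135/137) = √(1497134/137) = √205107358/137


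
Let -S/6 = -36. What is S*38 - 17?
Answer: 8191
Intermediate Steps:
S = 216 (S = -6*(-36) = 216)
S*38 - 17 = 216*38 - 17 = 8208 - 17 = 8191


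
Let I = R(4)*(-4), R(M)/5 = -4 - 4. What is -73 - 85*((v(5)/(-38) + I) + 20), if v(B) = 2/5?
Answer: -292070/19 ≈ -15372.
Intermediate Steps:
R(M) = -40 (R(M) = 5*(-4 - 4) = 5*(-8) = -40)
I = 160 (I = -40*(-4) = 160)
v(B) = 2/5 (v(B) = 2*(1/5) = 2/5)
-73 - 85*((v(5)/(-38) + I) + 20) = -73 - 85*(((2/5)/(-38) + 160) + 20) = -73 - 85*(((2/5)*(-1/38) + 160) + 20) = -73 - 85*((-1/95 + 160) + 20) = -73 - 85*(15199/95 + 20) = -73 - 85*17099/95 = -73 - 290683/19 = -292070/19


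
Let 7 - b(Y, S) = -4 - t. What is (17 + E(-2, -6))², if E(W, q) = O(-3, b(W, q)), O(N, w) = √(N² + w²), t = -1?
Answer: (17 + √109)² ≈ 752.97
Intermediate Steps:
b(Y, S) = 10 (b(Y, S) = 7 - (-4 - 1*(-1)) = 7 - (-4 + 1) = 7 - 1*(-3) = 7 + 3 = 10)
E(W, q) = √109 (E(W, q) = √((-3)² + 10²) = √(9 + 100) = √109)
(17 + E(-2, -6))² = (17 + √109)²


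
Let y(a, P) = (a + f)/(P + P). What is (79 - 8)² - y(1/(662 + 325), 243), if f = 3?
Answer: 1209037000/239841 ≈ 5041.0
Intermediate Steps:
y(a, P) = (3 + a)/(2*P) (y(a, P) = (a + 3)/(P + P) = (3 + a)/((2*P)) = (3 + a)*(1/(2*P)) = (3 + a)/(2*P))
(79 - 8)² - y(1/(662 + 325), 243) = (79 - 8)² - (3 + 1/(662 + 325))/(2*243) = 71² - (3 + 1/987)/(2*243) = 5041 - (3 + 1/987)/(2*243) = 5041 - 2962/(2*243*987) = 5041 - 1*1481/239841 = 5041 - 1481/239841 = 1209037000/239841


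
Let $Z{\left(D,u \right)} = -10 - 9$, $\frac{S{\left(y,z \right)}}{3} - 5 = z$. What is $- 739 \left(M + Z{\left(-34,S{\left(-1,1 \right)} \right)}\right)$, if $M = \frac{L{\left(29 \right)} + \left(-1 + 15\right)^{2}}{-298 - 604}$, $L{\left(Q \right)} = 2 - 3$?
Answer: $\frac{12809087}{902} \approx 14201.0$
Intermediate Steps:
$S{\left(y,z \right)} = 15 + 3 z$
$Z{\left(D,u \right)} = -19$
$L{\left(Q \right)} = -1$ ($L{\left(Q \right)} = 2 - 3 = -1$)
$M = - \frac{195}{902}$ ($M = \frac{-1 + \left(-1 + 15\right)^{2}}{-298 - 604} = \frac{-1 + 14^{2}}{-902} = \left(-1 + 196\right) \left(- \frac{1}{902}\right) = 195 \left(- \frac{1}{902}\right) = - \frac{195}{902} \approx -0.21619$)
$- 739 \left(M + Z{\left(-34,S{\left(-1,1 \right)} \right)}\right) = - 739 \left(- \frac{195}{902} - 19\right) = \left(-739\right) \left(- \frac{17333}{902}\right) = \frac{12809087}{902}$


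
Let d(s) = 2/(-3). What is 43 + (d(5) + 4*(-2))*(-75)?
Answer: 693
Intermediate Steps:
d(s) = -⅔ (d(s) = 2*(-⅓) = -⅔)
43 + (d(5) + 4*(-2))*(-75) = 43 + (-⅔ + 4*(-2))*(-75) = 43 + (-⅔ - 8)*(-75) = 43 - 26/3*(-75) = 43 + 650 = 693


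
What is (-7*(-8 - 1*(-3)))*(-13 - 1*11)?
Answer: -840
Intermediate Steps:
(-7*(-8 - 1*(-3)))*(-13 - 1*11) = (-7*(-8 + 3))*(-13 - 11) = -7*(-5)*(-24) = 35*(-24) = -840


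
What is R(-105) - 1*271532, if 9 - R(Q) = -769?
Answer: -270754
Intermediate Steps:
R(Q) = 778 (R(Q) = 9 - 1*(-769) = 9 + 769 = 778)
R(-105) - 1*271532 = 778 - 1*271532 = 778 - 271532 = -270754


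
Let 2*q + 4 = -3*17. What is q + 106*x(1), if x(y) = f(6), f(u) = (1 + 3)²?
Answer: 3337/2 ≈ 1668.5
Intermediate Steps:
f(u) = 16 (f(u) = 4² = 16)
x(y) = 16
q = -55/2 (q = -2 + (-3*17)/2 = -2 + (½)*(-51) = -2 - 51/2 = -55/2 ≈ -27.500)
q + 106*x(1) = -55/2 + 106*16 = -55/2 + 1696 = 3337/2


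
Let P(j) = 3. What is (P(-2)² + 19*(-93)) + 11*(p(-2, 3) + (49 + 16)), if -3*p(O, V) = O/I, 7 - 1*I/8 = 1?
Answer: -75085/72 ≈ -1042.8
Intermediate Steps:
I = 48 (I = 56 - 8*1 = 56 - 8 = 48)
p(O, V) = -O/144 (p(O, V) = -O/(3*48) = -O/144)
(P(-2)² + 19*(-93)) + 11*(p(-2, 3) + (49 + 16)) = (3² + 19*(-93)) + 11*(-1/144*(-2) + (49 + 16)) = (9 - 1767) + 11*(1/72 + 65) = -1758 + 11*(4681/72) = -1758 + 51491/72 = -75085/72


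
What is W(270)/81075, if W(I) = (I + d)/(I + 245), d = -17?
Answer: 11/1815375 ≈ 6.0594e-6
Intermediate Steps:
W(I) = (-17 + I)/(245 + I) (W(I) = (I - 17)/(I + 245) = (-17 + I)/(245 + I))
W(270)/81075 = ((-17 + 270)/(245 + 270))/81075 = (253/515)*(1/81075) = 11/1815375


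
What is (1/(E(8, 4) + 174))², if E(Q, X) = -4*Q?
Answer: 1/20164 ≈ 4.9593e-5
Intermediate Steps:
(1/(E(8, 4) + 174))² = (1/(-4*8 + 174))² = (1/(-32 + 174))² = (1/142)² = 1/20164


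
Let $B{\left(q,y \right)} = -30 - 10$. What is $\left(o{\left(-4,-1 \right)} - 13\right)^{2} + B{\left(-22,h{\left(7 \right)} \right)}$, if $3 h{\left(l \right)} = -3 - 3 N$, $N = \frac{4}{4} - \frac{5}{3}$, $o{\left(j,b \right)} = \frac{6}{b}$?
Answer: $321$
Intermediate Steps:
$N = - \frac{2}{3}$ ($N = 4 \cdot \frac{1}{4} - \frac{5}{3} = 1 - \frac{5}{3} = - \frac{2}{3} \approx -0.66667$)
$h{\left(l \right)} = - \frac{1}{3}$ ($h{\left(l \right)} = \frac{-3 - -2}{3} = \frac{-3 + 2}{3} = \frac{1}{3} \left(-1\right) = - \frac{1}{3}$)
$B{\left(q,y \right)} = -40$ ($B{\left(q,y \right)} = -30 - 10 = -40$)
$\left(o{\left(-4,-1 \right)} - 13\right)^{2} + B{\left(-22,h{\left(7 \right)} \right)} = \left(\frac{6}{-1} - 13\right)^{2} - 40 = \left(6 \left(-1\right) - 13\right)^{2} - 40 = \left(-6 - 13\right)^{2} - 40 = \left(-19\right)^{2} - 40 = 361 - 40 = 321$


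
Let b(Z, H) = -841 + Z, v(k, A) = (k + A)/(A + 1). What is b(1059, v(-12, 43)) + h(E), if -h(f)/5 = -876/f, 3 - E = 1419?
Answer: 25359/118 ≈ 214.91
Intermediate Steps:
v(k, A) = (A + k)/(1 + A)
E = -1416 (E = 3 - 1*1419 = 3 - 1419 = -1416)
h(f) = 4380/f (h(f) = -(-4380)/f = 4380/f)
b(1059, v(-12, 43)) + h(E) = (-841 + 1059) + 4380/(-1416) = 218 + 4380*(-1/1416) = 218 - 365/118 = 25359/118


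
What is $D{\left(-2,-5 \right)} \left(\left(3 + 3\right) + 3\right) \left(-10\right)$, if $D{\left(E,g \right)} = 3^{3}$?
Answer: $-2430$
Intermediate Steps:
$D{\left(E,g \right)} = 27$
$D{\left(-2,-5 \right)} \left(\left(3 + 3\right) + 3\right) \left(-10\right) = 27 \left(\left(3 + 3\right) + 3\right) \left(-10\right) = 27 \left(6 + 3\right) \left(-10\right) = 27 \cdot 9 \left(-10\right) = 243 \left(-10\right) = -2430$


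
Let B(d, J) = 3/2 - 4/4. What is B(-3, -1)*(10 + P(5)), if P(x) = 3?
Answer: 13/2 ≈ 6.5000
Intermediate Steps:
B(d, J) = ½ (B(d, J) = 3*(½) - 4*¼ = 3/2 - 1 = ½)
B(-3, -1)*(10 + P(5)) = (10 + 3)/2 = (½)*13 = 13/2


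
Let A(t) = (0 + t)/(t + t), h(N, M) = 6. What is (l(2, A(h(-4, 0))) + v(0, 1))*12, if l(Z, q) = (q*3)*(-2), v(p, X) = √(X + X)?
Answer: -36 + 12*√2 ≈ -19.029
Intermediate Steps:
A(t) = ½ (A(t) = t/((2*t)) = t*(1/(2*t)) = ½)
v(p, X) = √2*√X (v(p, X) = √(2*X) = √2*√X)
l(Z, q) = -6*q (l(Z, q) = (3*q)*(-2) = -6*q)
(l(2, A(h(-4, 0))) + v(0, 1))*12 = (-6*½ + √2*√1)*12 = (-3 + √2*1)*12 = (-3 + √2)*12 = -36 + 12*√2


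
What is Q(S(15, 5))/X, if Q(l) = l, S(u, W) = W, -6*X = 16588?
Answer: -15/8294 ≈ -0.0018085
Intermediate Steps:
X = -8294/3 (X = -⅙*16588 = -8294/3 ≈ -2764.7)
Q(S(15, 5))/X = 5/(-8294/3) = 5*(-3/8294) = -15/8294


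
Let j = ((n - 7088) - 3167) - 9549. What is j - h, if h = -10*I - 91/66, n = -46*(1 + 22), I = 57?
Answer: -1339181/66 ≈ -20291.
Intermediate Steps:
n = -1058 (n = -46*23 = -1058)
h = -37711/66 (h = -10*57 - 91/66 = -570 - 91*1/66 = -570 - 91/66 = -37711/66 ≈ -571.38)
j = -20862 (j = ((-1058 - 7088) - 3167) - 9549 = (-8146 - 3167) - 9549 = -11313 - 9549 = -20862)
j - h = -20862 - 1*(-37711/66) = -20862 + 37711/66 = -1339181/66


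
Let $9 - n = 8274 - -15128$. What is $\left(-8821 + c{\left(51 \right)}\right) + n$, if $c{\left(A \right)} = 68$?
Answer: $-32146$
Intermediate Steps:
$n = -23393$ ($n = 9 - \left(8274 - -15128\right) = 9 - \left(8274 + 15128\right) = 9 - 23402 = -23393$)
$\left(-8821 + c{\left(51 \right)}\right) + n = \left(-8821 + 68\right) - 23393 = -8753 - 23393 = -32146$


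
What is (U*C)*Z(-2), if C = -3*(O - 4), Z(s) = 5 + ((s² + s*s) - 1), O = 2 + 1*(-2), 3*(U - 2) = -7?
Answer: -48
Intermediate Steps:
U = -⅓ (U = 2 + (⅓)*(-7) = 2 - 7/3 = -⅓ ≈ -0.33333)
O = 0 (O = 2 - 2 = 0)
Z(s) = 4 + 2*s² (Z(s) = 5 + ((s² + s²) - 1) = 5 + (2*s² - 1) = 5 + (-1 + 2*s²) = 4 + 2*s²)
C = 12 (C = -3*(0 - 4) = -3*(-4) = 12)
(U*C)*Z(-2) = (-⅓*12)*(4 + 2*(-2)²) = -4*(4 + 2*4) = -4*(4 + 8) = -4*12 = -48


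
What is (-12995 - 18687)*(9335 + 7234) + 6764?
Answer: -524932294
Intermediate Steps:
(-12995 - 18687)*(9335 + 7234) + 6764 = -31682*16569 + 6764 = -524939058 + 6764 = -524932294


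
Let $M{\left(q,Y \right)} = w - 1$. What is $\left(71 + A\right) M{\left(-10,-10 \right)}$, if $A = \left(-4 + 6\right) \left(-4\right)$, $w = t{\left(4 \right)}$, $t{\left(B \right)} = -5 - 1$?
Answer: $-441$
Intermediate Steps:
$t{\left(B \right)} = -6$ ($t{\left(B \right)} = -5 - 1 = -6$)
$w = -6$
$M{\left(q,Y \right)} = -7$ ($M{\left(q,Y \right)} = -6 - 1 = -7$)
$A = -8$ ($A = 2 \left(-4\right) = -8$)
$\left(71 + A\right) M{\left(-10,-10 \right)} = \left(71 - 8\right) \left(-7\right) = 63 \left(-7\right) = -441$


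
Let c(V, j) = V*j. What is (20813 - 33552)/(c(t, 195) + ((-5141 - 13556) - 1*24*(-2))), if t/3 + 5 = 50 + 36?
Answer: -12739/28736 ≈ -0.44331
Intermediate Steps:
t = 243 (t = -15 + 3*(50 + 36) = -15 + 3*86 = -15 + 258 = 243)
(20813 - 33552)/(c(t, 195) + ((-5141 - 13556) - 1*24*(-2))) = (20813 - 33552)/(243*195 + ((-5141 - 13556) - 1*24*(-2))) = -12739/(47385 + (-18697 - 24*(-2))) = -12739/(47385 + (-18697 + 48)) = -12739/(47385 - 18649) = -12739/28736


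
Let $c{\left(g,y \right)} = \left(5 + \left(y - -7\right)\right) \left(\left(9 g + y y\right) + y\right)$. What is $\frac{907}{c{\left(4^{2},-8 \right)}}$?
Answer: $\frac{907}{800} \approx 1.1338$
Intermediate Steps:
$c{\left(g,y \right)} = \left(12 + y\right) \left(y + y^{2} + 9 g\right)$ ($c{\left(g,y \right)} = \left(5 + \left(y + 7\right)\right) \left(\left(9 g + y^{2}\right) + y\right) = \left(5 + \left(7 + y\right)\right) \left(\left(y^{2} + 9 g\right) + y\right) = \left(12 + y\right) \left(y + y^{2} + 9 g\right)$)
$\frac{907}{c{\left(4^{2},-8 \right)}} = \frac{907}{\left(-8\right)^{3} + 12 \left(-8\right) + 13 \left(-8\right)^{2} + 108 \cdot 4^{2} + 9 \cdot 4^{2} \left(-8\right)} = \frac{907}{-512 - 96 + 13 \cdot 64 + 108 \cdot 16 + 9 \cdot 16 \left(-8\right)} = \frac{907}{-512 - 96 + 832 + 1728 - 1152} = \frac{907}{800}$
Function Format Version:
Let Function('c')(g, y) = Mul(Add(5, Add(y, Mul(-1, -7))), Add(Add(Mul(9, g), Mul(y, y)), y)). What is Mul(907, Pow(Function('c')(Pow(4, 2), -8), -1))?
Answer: Rational(907, 800) ≈ 1.1338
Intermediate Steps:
Function('c')(g, y) = Mul(Add(12, y), Add(y, Pow(y, 2), Mul(9, g))) (Function('c')(g, y) = Mul(Add(5, Add(y, 7)), Add(Add(Mul(9, g), Pow(y, 2)), y)) = Mul(Add(5, Add(7, y)), Add(Add(Pow(y, 2), Mul(9, g)), y)) = Mul(Add(12, y), Add(y, Pow(y, 2), Mul(9, g))))
Mul(907, Pow(Function('c')(Pow(4, 2), -8), -1)) = Mul(907, Pow(Add(Pow(-8, 3), Mul(12, -8), Mul(13, Pow(-8, 2)), Mul(108, Pow(4, 2)), Mul(9, Pow(4, 2), -8)), -1)) = Mul(907, Pow(Add(-512, -96, Mul(13, 64), Mul(108, 16), Mul(9, 16, -8)), -1)) = Mul(907, Pow(Add(-512, -96, 832, 1728, -1152), -1)) = Mul(907, Pow(800, -1)) = Mul(907, Rational(1, 800)) = Rational(907, 800)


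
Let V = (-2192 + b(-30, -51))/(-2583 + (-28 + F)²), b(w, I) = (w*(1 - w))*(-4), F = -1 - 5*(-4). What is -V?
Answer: 764/1251 ≈ 0.61071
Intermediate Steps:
F = 19 (F = -1 + 20 = 19)
b(w, I) = -4*w*(1 - w)
V = -764/1251 (V = (-2192 + 4*(-30)*(-1 - 30))/(-2583 + (-28 + 19)²) = (-2192 + 4*(-30)*(-31))/(-2583 + (-9)²) = (-2192 + 3720)/(-2583 + 81) = 1528/(-2502) = 1528*(-1/2502) = -764/1251 ≈ -0.61071)
-V = -1*(-764/1251) = 764/1251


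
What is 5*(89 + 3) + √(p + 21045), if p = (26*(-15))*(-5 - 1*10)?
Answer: 460 + √26895 ≈ 624.00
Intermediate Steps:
p = 5850 (p = -390*(-5 - 10) = -390*(-15) = 5850)
5*(89 + 3) + √(p + 21045) = 5*(89 + 3) + √(5850 + 21045) = 5*92 + √26895 = 460 + √26895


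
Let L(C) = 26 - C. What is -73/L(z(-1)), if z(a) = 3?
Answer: -73/23 ≈ -3.1739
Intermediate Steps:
-73/L(z(-1)) = -73/(26 - 1*3) = -73/(26 - 3) = -73/23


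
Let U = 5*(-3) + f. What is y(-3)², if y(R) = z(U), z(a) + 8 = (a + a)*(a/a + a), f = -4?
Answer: 456976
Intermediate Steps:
U = -19 (U = 5*(-3) - 4 = -15 - 4 = -19)
z(a) = -8 + 2*a*(1 + a) (z(a) = -8 + (a + a)*(a/a + a) = -8 + (2*a)*(1 + a) = -8 + 2*a*(1 + a))
y(R) = 676 (y(R) = -8 + 2*(-19) + 2*(-19)² = -8 - 38 + 2*361 = -8 - 38 + 722 = 676)
y(-3)² = 676² = 456976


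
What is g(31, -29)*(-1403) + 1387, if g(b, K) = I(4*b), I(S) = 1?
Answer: -16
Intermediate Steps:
g(b, K) = 1
g(31, -29)*(-1403) + 1387 = 1*(-1403) + 1387 = -1403 + 1387 = -16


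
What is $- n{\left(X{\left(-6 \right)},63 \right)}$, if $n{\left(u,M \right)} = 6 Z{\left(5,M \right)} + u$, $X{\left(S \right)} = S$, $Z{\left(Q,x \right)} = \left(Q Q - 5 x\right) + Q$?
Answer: $1716$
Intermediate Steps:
$Z{\left(Q,x \right)} = Q + Q^{2} - 5 x$ ($Z{\left(Q,x \right)} = \left(Q^{2} - 5 x\right) + Q = Q + Q^{2} - 5 x$)
$n{\left(u,M \right)} = 180 + u - 30 M$ ($n{\left(u,M \right)} = 6 \left(5 + 5^{2} - 5 M\right) + u = 6 \left(5 + 25 - 5 M\right) + u = 6 \left(30 - 5 M\right) + u = \left(180 - 30 M\right) + u = 180 + u - 30 M$)
$- n{\left(X{\left(-6 \right)},63 \right)} = - (180 - 6 - 1890) = \left(-1\right) \left(-1716\right) = 1716$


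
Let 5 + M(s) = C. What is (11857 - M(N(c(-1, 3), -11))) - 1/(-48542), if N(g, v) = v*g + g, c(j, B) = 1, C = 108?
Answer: 570562669/48542 ≈ 11754.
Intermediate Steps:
N(g, v) = g + g*v (N(g, v) = g*v + g = g + g*v)
M(s) = 103 (M(s) = -5 + 108 = 103)
(11857 - M(N(c(-1, 3), -11))) - 1/(-48542) = (11857 - 1*103) - 1/(-48542) = (11857 - 103) - 1*(-1/48542) = 11754 + 1/48542 = 570562669/48542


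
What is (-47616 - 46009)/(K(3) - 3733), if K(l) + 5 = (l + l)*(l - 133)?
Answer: 93625/4518 ≈ 20.723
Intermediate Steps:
K(l) = -5 + 2*l*(-133 + l) (K(l) = -5 + (l + l)*(l - 133) = -5 + (2*l)*(-133 + l) = -5 + 2*l*(-133 + l))
(-47616 - 46009)/(K(3) - 3733) = (-47616 - 46009)/((-5 - 266*3 + 2*3²) - 3733) = -93625/((-5 - 798 + 2*9) - 3733) = -93625/((-5 - 798 + 18) - 3733) = -93625/(-785 - 3733) = -93625/(-4518) = -93625*(-1/4518) = 93625/4518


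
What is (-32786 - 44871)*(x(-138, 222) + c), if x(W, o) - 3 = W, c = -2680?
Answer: 218604455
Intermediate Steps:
x(W, o) = 3 + W
(-32786 - 44871)*(x(-138, 222) + c) = (-32786 - 44871)*((3 - 138) - 2680) = -77657*(-135 - 2680) = -77657*(-2815) = 218604455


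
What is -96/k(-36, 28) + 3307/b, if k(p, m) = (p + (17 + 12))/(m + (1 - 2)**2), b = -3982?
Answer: 11062739/27874 ≈ 396.88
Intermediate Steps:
k(p, m) = (29 + p)/(1 + m) (k(p, m) = (p + 29)/(m + (-1)**2) = (29 + p)/(m + 1) = (29 + p)/(1 + m))
-96/k(-36, 28) + 3307/b = -96*(1 + 28)/(29 - 36) + 3307/(-3982) = -96/(-7/29) + 3307*(-1/3982) = -96/((1/29)*(-7)) - 3307/3982 = -96/(-7/29) - 3307/3982 = -96*(-29/7) - 3307/3982 = 2784/7 - 3307/3982 = 11062739/27874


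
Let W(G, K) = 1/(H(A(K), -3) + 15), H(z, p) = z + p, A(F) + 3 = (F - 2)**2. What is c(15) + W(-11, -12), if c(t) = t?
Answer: 3076/205 ≈ 15.005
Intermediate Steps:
A(F) = -3 + (-2 + F)**2 (A(F) = -3 + (F - 2)**2 = -3 + (-2 + F)**2)
H(z, p) = p + z
W(G, K) = 1/(9 + (-2 + K)**2) (W(G, K) = 1/((-3 + (-3 + (-2 + K)**2)) + 15) = 1/((-6 + (-2 + K)**2) + 15) = 1/(9 + (-2 + K)**2))
c(15) + W(-11, -12) = 15 + 1/(9 + (-2 - 12)**2) = 15 + 1/(9 + (-14)**2) = 15 + 1/(9 + 196) = 15 + 1/205 = 3076/205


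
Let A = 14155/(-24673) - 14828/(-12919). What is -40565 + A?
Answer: -12929930522356/318750487 ≈ -40564.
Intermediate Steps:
A = 182982799/318750487 (A = 14155*(-1/24673) - 14828*(-1/12919) = -14155/24673 + 14828/12919 = 182982799/318750487 ≈ 0.57406)
-40565 + A = -40565 + 182982799/318750487 = -12929930522356/318750487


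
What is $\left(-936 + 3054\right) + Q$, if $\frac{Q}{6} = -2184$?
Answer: $-10986$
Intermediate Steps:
$Q = -13104$ ($Q = 6 \left(-2184\right) = -13104$)
$\left(-936 + 3054\right) + Q = \left(-936 + 3054\right) - 13104 = 2118 - 13104 = -10986$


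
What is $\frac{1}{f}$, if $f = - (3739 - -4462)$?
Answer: $- \frac{1}{8201} \approx -0.00012194$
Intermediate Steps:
$f = -8201$ ($f = - (3739 + 4462) = \left(-1\right) 8201 = -8201$)
$\frac{1}{f} = \frac{1}{-8201} = - \frac{1}{8201}$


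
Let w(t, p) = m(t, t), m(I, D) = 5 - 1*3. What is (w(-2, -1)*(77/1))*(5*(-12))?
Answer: -9240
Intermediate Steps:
m(I, D) = 2 (m(I, D) = 5 - 3 = 2)
w(t, p) = 2
(w(-2, -1)*(77/1))*(5*(-12)) = (2*(77/1))*(5*(-12)) = (2*(77*1))*(-60) = (2*77)*(-60) = 154*(-60) = -9240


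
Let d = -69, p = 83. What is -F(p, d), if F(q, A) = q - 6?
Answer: -77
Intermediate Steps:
F(q, A) = -6 + q
-F(p, d) = -(-6 + 83) = -1*77 = -77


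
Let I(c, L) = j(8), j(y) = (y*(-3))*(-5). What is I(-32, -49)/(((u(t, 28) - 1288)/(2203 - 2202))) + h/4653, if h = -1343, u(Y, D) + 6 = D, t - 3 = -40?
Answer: -376433/981783 ≈ -0.38342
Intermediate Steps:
t = -37 (t = 3 - 40 = -37)
u(Y, D) = -6 + D
j(y) = 15*y (j(y) = -3*y*(-5) = 15*y)
I(c, L) = 120 (I(c, L) = 15*8 = 120)
I(-32, -49)/(((u(t, 28) - 1288)/(2203 - 2202))) + h/4653 = 120/((((-6 + 28) - 1288)/(2203 - 2202))) - 1343/4653 = 120/(((22 - 1288)/1)) - 1343*1/4653 = 120/((-1266*1)) - 1343/4653 = 120/(-1266) - 1343/4653 = 120*(-1/1266) - 1343/4653 = -20/211 - 1343/4653 = -376433/981783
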